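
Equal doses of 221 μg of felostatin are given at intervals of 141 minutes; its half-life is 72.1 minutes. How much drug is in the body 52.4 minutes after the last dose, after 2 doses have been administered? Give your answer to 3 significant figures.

The 2 doses were given 193.4, 52.4 minutes ago.
Total = 221·(1/2)^(193.4/72.1) + 221·(1/2)^(52.4/72.1)
      = 34.428 + 133.54 ≈ 167.97 μg.

168 μg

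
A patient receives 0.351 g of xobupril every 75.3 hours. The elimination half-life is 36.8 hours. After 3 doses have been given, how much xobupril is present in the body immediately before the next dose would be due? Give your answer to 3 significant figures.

The 3 doses were given 225.9, 150.6, 75.3 hours ago.
Total = 0.351·(1/2)^(225.9/36.8) + 0.351·(1/2)^(150.6/36.8) + 0.351·(1/2)^(75.3/36.8)
      = 0.0049821 + 0.020577 + 0.084985 ≈ 0.11054 g.

0.111 g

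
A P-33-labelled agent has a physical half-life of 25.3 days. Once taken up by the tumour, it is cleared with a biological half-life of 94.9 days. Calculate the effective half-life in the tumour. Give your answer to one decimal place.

20.0 days

1/t_eff = 1/t_phys + 1/t_biol = 1/25.3 + 1/94.9 = 0.050063 per day.
t_eff = 25.3 × 94.9 / (25.3 + 94.9) ≈ 19.975 days.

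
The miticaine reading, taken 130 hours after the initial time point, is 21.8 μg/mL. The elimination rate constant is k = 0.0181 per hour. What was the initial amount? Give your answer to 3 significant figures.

229 μg/mL

t½ = ln 2 / k = 0.69315 / 0.0181 ≈ 38.295 hours.
Number of half-lives elapsed: n = 130/38.295 ≈ 3.3947.
A₀ = A × 2^n = 21.8 × 2^3.3947 = 21.8 × 10.517 ≈ 229.27 μg/mL.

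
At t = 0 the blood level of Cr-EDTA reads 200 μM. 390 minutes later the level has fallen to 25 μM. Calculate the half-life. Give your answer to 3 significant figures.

A/A₀ = 25/200 ≈ 0.125.
n = log₂(8) ≈ 3 half-lives elapsed in 390 minutes.
t½ = 390/3 ≈ 130 minutes.

130 minutes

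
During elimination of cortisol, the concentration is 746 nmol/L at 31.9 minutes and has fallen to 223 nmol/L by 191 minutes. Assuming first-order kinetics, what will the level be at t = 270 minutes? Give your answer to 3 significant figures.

122 nmol/L

Over Δt = 191 − 31.9 = 159.1 minutes, the level fell by a factor of 746/223 ≈ 3.3453.
n = log₂(3.3453) ≈ 1.7421 half-lives, so t½ = 159.1/1.7421 ≈ 91.325 minutes.
From t = 191 to t = 270: 223 × (1/2)^((270−191)/91.325) ≈ 122.43 nmol/L.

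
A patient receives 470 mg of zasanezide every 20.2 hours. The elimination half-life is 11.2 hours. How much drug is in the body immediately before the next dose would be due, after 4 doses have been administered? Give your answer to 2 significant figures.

190 mg

The 4 doses were given 80.8, 60.6, 40.4, 20.2 hours ago.
Total = 470·(1/2)^(80.8/11.2) + 470·(1/2)^(60.6/11.2) + 470·(1/2)^(40.4/11.2) + 470·(1/2)^(20.2/11.2)
      = 3.1651 + 11.049 + 38.569 + 134.64 ≈ 187.42 mg.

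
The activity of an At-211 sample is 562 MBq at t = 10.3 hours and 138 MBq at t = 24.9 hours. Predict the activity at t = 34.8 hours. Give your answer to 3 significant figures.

53.3 MBq

Over Δt = 24.9 − 10.3 = 14.6 hours, the level fell by a factor of 562/138 ≈ 4.0725.
n = log₂(4.0725) ≈ 2.0259 half-lives, so t½ = 14.6/2.0259 ≈ 7.2067 hours.
From t = 24.9 to t = 34.8: 138 × (1/2)^((34.8−24.9)/7.2067) ≈ 53.253 MBq.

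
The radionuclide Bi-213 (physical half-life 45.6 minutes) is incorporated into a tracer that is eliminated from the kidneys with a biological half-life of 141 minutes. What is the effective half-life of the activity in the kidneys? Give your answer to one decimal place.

34.5 minutes

1/t_eff = 1/t_phys + 1/t_biol = 1/45.6 + 1/141 = 0.029022 per minute.
t_eff = 45.6 × 141 / (45.6 + 141) ≈ 34.457 minutes.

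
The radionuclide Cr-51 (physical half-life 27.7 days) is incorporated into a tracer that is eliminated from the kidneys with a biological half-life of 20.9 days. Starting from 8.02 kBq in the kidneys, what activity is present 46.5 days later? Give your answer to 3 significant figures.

0.536 kBq

1/t_eff = 1/t_phys + 1/t_biol = 1/27.7 + 1/20.9 = 0.083948 per day.
t_eff = 27.7 × 20.9 / (27.7 + 20.9) ≈ 11.912 days.
Remaining = 8.02 × (1/2)^(46.5/11.912) = 8.02 × (1/2)^3.9036 ≈ 0.53589 kBq.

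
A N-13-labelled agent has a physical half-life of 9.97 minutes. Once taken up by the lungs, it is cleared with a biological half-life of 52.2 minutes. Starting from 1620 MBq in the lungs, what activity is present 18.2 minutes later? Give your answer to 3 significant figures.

1/t_eff = 1/t_phys + 1/t_biol = 1/9.97 + 1/52.2 = 0.11946 per minute.
t_eff = 9.97 × 52.2 / (9.97 + 52.2) ≈ 8.3711 minutes.
Remaining = 1620 × (1/2)^(18.2/8.3711) = 1620 × (1/2)^2.1741 ≈ 358.95 MBq.

359 MBq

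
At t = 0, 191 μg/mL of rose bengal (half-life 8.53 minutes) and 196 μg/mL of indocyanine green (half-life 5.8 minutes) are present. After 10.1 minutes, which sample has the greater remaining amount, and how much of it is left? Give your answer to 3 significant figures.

rose bengal, 84.1 μg/mL

rose bengal: 191 × (1/2)^1.1841 ≈ 84.061 μg/mL.
indocyanine green: 196 × (1/2)^1.7414 ≈ 58.62 μg/mL.
Rose bengal has more remaining, at ≈ 84.061 μg/mL.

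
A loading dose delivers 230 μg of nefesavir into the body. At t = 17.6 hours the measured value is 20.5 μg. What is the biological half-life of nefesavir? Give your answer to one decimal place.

5.0 hours

A/A₀ = 20.5/230 ≈ 0.08913.
n = log₂(11.22) ≈ 3.4879 half-lives elapsed in 17.6 hours.
t½ = 17.6/3.4879 ≈ 5.046 hours.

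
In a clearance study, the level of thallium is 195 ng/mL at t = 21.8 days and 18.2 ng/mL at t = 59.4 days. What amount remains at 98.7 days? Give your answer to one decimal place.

1.5 ng/mL

Over Δt = 59.4 − 21.8 = 37.6 days, the level fell by a factor of 195/18.2 ≈ 10.714.
n = log₂(10.714) ≈ 3.4215 half-lives, so t½ = 37.6/3.4215 ≈ 10.989 days.
From t = 59.4 to t = 98.7: 18.2 × (1/2)^((98.7−59.4)/10.989) ≈ 1.526 ng/mL.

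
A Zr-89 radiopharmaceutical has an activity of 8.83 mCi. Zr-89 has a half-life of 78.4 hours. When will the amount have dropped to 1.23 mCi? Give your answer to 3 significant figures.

223 hours

Fraction remaining = 1.23/8.83 ≈ 0.1393.
n = log₂(8.83/1.23) = ln(7.1789)/ln 2 ≈ 2.8438 half-lives.
t = n × t½ = 2.8438 × 78.4 ≈ 222.95 hours.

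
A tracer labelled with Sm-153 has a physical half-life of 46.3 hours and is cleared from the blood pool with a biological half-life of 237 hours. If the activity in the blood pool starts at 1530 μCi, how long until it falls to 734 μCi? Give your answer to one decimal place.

1/t_eff = 1/t_phys + 1/t_biol = 1/46.3 + 1/237 = 0.025818 per hour.
t_eff = 46.3 × 237 / (46.3 + 237) ≈ 38.733 hours.
n = log₂(1530/734) ≈ 1.0597; t = 1.0597 × 38.733 ≈ 41.045 hours.

41.0 hours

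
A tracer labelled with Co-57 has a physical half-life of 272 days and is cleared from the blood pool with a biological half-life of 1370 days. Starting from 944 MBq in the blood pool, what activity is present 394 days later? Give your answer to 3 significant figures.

1/t_eff = 1/t_phys + 1/t_biol = 1/272 + 1/1370 = 0.0044064 per day.
t_eff = 272 × 1370 / (272 + 1370) ≈ 226.94 days.
Remaining = 944 × (1/2)^(394/226.94) = 944 × (1/2)^1.7361 ≈ 283.37 MBq.

283 MBq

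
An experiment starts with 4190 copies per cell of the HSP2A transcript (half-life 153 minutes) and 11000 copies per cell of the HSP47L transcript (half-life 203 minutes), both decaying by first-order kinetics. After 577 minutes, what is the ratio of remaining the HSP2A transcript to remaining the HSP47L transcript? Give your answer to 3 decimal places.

0.200

HSP2A transcript: 4190 × (1/2)^(577/153) = 4190 × (1/2)^3.7712 ≈ 306.87 copies per cell.
HSP47L transcript: 11000 × (1/2)^(577/203) = 11000 × (1/2)^2.8424 ≈ 1533.8 copies per cell.
Ratio ≈ 306.87 / 1533.8 ≈ 0.20008.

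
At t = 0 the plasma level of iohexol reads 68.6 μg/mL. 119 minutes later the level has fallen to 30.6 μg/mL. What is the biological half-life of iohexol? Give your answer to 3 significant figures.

102 minutes

A/A₀ = 30.6/68.6 ≈ 0.44606.
n = log₂(2.2418) ≈ 1.1647 half-lives elapsed in 119 minutes.
t½ = 119/1.1647 ≈ 102.17 minutes.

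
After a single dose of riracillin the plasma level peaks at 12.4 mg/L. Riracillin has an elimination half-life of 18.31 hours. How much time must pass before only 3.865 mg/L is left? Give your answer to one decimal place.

30.8 hours

Fraction remaining = 3.865/12.4 ≈ 0.31169.
n = log₂(12.4/3.865) = ln(3.2083)/ln 2 ≈ 1.6818 half-lives.
t = n × t½ = 1.6818 × 18.31 ≈ 30.794 hours.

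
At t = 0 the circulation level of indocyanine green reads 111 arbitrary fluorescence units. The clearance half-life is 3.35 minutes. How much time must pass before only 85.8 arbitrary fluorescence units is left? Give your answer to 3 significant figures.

1.24 minutes

Fraction remaining = 85.8/111 ≈ 0.77297.
n = log₂(111/85.8) = ln(1.2937)/ln 2 ≈ 0.37151 half-lives.
t = n × t½ = 0.37151 × 3.35 ≈ 1.2446 minutes.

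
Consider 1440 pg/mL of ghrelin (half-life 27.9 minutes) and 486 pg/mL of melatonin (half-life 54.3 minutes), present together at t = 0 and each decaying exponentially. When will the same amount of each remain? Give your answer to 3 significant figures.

Set 1440·(1/2)^(t/27.9) = 486·(1/2)^(t/54.3).
Taking log₂: log₂(1440/486) = t·(1/27.9 − 1/54.3).
log₂(2.963) = 1.567; 1/27.9 − 1/54.3 = 0.017426.
t = 1.567 / 0.017426 ≈ 89.925 minutes.

89.9 minutes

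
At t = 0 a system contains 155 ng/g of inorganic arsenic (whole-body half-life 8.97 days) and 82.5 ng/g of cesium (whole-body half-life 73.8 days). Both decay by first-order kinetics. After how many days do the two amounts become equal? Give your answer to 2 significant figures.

9.3 days

Set 155·(1/2)^(t/8.97) = 82.5·(1/2)^(t/73.8).
Taking log₂: log₂(155/82.5) = t·(1/8.97 − 1/73.8).
log₂(1.8788) = 0.9098; 1/8.97 − 1/73.8 = 0.097933.
t = 0.9098 / 0.097933 ≈ 9.2901 days.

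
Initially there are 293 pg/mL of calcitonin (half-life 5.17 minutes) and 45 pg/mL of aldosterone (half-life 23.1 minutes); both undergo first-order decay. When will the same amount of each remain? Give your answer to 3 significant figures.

Set 293·(1/2)^(t/5.17) = 45·(1/2)^(t/23.1).
Taking log₂: log₂(293/45) = t·(1/5.17 − 1/23.1).
log₂(6.5111) = 2.7029; 1/5.17 − 1/23.1 = 0.15013.
t = 2.7029 / 0.15013 ≈ 18.003 minutes.

18.0 minutes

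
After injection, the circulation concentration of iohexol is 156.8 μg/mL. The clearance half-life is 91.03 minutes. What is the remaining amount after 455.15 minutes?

Elapsed time is 5 half-lives (455.15/91.03).
Each half-life halves the amount: 156.8 × (1/2)^5 = 156.8/32 = 4.9 μg/mL.

4.9 μg/mL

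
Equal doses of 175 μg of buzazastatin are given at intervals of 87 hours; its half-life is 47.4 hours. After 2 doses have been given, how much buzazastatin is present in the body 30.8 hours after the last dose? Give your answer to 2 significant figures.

The 2 doses were given 117.8, 30.8 hours ago.
Total = 175·(1/2)^(117.8/47.4) + 175·(1/2)^(30.8/47.4)
      = 31.254 + 111.54 ≈ 142.79 μg.

140 μg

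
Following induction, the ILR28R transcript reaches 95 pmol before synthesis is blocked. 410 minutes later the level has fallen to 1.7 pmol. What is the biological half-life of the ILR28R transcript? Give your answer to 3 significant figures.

70.6 minutes

A/A₀ = 1.7/95 ≈ 0.017895.
n = log₂(55.882) ≈ 5.8043 half-lives elapsed in 410 minutes.
t½ = 410/5.8043 ≈ 70.637 minutes.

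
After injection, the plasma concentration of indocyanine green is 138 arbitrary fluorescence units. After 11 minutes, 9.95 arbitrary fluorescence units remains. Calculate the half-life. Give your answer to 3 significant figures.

2.90 minutes

A/A₀ = 9.95/138 ≈ 0.072101.
n = log₂(13.869) ≈ 3.7938 half-lives elapsed in 11 minutes.
t½ = 11/3.7938 ≈ 2.8994 minutes.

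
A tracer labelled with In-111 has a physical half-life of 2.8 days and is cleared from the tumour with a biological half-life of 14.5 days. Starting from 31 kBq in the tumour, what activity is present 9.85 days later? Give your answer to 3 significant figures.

1/t_eff = 1/t_phys + 1/t_biol = 1/2.8 + 1/14.5 = 0.42611 per day.
t_eff = 2.8 × 14.5 / (2.8 + 14.5) ≈ 2.3468 days.
Remaining = 31 × (1/2)^(9.85/2.3468) = 31 × (1/2)^4.1972 ≈ 1.69 kBq.

1.69 kBq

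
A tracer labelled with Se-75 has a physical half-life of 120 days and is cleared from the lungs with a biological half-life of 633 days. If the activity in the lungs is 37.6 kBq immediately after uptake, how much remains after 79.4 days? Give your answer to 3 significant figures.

1/t_eff = 1/t_phys + 1/t_biol = 1/120 + 1/633 = 0.0099131 per day.
t_eff = 120 × 633 / (120 + 633) ≈ 100.88 days.
Remaining = 37.6 × (1/2)^(79.4/100.88) = 37.6 × (1/2)^0.7871 ≈ 21.789 kBq.

21.8 kBq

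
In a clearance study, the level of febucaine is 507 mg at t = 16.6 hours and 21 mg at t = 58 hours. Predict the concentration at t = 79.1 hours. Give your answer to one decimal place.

Over Δt = 58 − 16.6 = 41.4 hours, the level fell by a factor of 507/21 ≈ 24.143.
n = log₂(24.143) ≈ 4.5935 half-lives, so t½ = 41.4/4.5935 ≈ 9.0127 hours.
From t = 58 to t = 79.1: 21 × (1/2)^((79.1−58)/9.0127) ≈ 4.1444 mg.

4.1 mg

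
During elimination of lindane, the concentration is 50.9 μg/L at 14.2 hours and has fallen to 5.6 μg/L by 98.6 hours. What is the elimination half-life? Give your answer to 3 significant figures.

Over Δt = 98.6 − 14.2 = 84.4 hours, the level fell by a factor of 50.9/5.6 ≈ 9.0893.
n = log₂(9.0893) ≈ 3.1842 half-lives, so t½ = 84.4/3.1842 ≈ 26.506 hours.

26.5 hours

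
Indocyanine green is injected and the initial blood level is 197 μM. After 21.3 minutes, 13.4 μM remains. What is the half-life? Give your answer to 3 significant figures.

5.49 minutes

A/A₀ = 13.4/197 ≈ 0.06802.
n = log₂(14.701) ≈ 3.8779 half-lives elapsed in 21.3 minutes.
t½ = 21.3/3.8779 ≈ 5.4927 minutes.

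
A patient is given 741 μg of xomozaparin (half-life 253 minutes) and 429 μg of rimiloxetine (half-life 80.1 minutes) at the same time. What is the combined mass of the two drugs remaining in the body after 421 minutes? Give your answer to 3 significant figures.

245 μg

xomozaparin: 741 × (1/2)^(421/253) = 741 × (1/2)^1.664 ≈ 233.83 μg.
rimiloxetine: 429 × (1/2)^(421/80.1) = 429 × (1/2)^5.2559 ≈ 11.227 μg.
Total = 233.83 + 11.227 ≈ 245.05 μg.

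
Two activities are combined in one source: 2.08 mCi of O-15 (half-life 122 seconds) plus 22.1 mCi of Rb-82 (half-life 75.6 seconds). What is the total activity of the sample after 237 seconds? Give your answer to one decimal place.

O-15: 2.08 × (1/2)^(237/122) = 2.08 × (1/2)^1.9426 ≈ 0.5411 mCi.
Rb-82: 22.1 × (1/2)^(237/75.6) = 22.1 × (1/2)^3.1349 ≈ 2.5159 mCi.
Total = 0.5411 + 2.5159 ≈ 3.057 mCi.

3.1 mCi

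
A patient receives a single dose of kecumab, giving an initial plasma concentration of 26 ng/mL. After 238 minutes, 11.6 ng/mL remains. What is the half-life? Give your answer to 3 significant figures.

204 minutes

A/A₀ = 11.6/26 ≈ 0.44615.
n = log₂(2.2414) ≈ 1.1644 half-lives elapsed in 238 minutes.
t½ = 238/1.1644 ≈ 204.4 minutes.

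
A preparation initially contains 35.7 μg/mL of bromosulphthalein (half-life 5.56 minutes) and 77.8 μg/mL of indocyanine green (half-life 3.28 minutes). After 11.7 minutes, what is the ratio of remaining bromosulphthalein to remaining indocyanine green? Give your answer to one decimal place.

bromosulphthalein: 35.7 × (1/2)^(11.7/5.56) = 35.7 × (1/2)^2.1043 ≈ 8.3024 μg/mL.
indocyanine green: 77.8 × (1/2)^(11.7/3.28) = 77.8 × (1/2)^3.5671 ≈ 6.5642 μg/mL.
Ratio ≈ 8.3024 / 6.5642 ≈ 1.2648.

1.3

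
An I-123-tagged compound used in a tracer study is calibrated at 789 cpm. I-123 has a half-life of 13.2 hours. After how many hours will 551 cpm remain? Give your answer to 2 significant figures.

Fraction remaining = 551/789 ≈ 0.69835.
n = log₂(789/551) = ln(1.4319)/ln 2 ≈ 0.51797 half-lives.
t = n × t½ = 0.51797 × 13.2 ≈ 6.8372 hours.

6.8 hours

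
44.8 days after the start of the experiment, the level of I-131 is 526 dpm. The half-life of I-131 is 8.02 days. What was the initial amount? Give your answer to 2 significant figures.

25000 dpm

Number of half-lives elapsed: n = 44.8/8.02 ≈ 5.586.
A₀ = A × 2^n = 526 × 2^5.586 = 526 × 48.036 ≈ 25267 dpm.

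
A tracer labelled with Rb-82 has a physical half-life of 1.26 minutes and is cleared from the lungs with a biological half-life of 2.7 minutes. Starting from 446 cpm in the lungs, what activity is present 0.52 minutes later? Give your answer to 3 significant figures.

1/t_eff = 1/t_phys + 1/t_biol = 1/1.26 + 1/2.7 = 1.164 per minute.
t_eff = 1.26 × 2.7 / (1.26 + 2.7) ≈ 0.85909 minutes.
Remaining = 446 × (1/2)^(0.52/0.85909) = 446 × (1/2)^0.60529 ≈ 293.17 cpm.

293 cpm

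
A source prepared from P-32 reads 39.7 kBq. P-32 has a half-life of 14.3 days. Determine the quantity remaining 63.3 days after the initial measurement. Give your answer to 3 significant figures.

1.85 kBq

Number of half-lives: n = 63.3/14.3 ≈ 4.4266.
Remaining = 39.7 × (1/2)^4.4266 = 39.7 × 0.046502 ≈ 1.8461 kBq.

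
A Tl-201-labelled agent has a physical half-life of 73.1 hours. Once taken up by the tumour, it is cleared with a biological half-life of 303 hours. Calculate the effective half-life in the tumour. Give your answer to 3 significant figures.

1/t_eff = 1/t_phys + 1/t_biol = 1/73.1 + 1/303 = 0.01698 per hour.
t_eff = 73.1 × 303 / (73.1 + 303) ≈ 58.892 hours.

58.9 hours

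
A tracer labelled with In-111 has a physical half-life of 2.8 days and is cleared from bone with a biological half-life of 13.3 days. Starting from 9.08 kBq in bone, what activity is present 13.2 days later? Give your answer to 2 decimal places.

1/t_eff = 1/t_phys + 1/t_biol = 1/2.8 + 1/13.3 = 0.43233 per day.
t_eff = 2.8 × 13.3 / (2.8 + 13.3) ≈ 2.313 days.
Remaining = 9.08 × (1/2)^(13.2/2.313) = 9.08 × (1/2)^5.7068 ≈ 0.17385 kBq.

0.17 kBq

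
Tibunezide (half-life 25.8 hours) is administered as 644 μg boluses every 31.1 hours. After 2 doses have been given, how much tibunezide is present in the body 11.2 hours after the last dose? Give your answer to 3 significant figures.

683 μg

The 2 doses were given 42.3, 11.2 hours ago.
Total = 644·(1/2)^(42.3/25.8) + 644·(1/2)^(11.2/25.8)
      = 206.7 + 476.66 ≈ 683.36 μg.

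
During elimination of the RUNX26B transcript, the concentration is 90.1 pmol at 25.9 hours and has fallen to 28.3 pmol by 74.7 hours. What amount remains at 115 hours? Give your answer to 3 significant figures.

10.9 pmol

Over Δt = 74.7 − 25.9 = 48.8 hours, the level fell by a factor of 90.1/28.3 ≈ 3.1837.
n = log₂(3.1837) ≈ 1.6707 half-lives, so t½ = 48.8/1.6707 ≈ 29.209 hours.
From t = 74.7 to t = 115: 28.3 × (1/2)^((115−74.7)/29.209) ≈ 10.876 pmol.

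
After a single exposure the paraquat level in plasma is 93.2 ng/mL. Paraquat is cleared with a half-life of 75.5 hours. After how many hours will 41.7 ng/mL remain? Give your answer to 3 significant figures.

Fraction remaining = 41.7/93.2 ≈ 0.44742.
n = log₂(93.2/41.7) = ln(2.235)/ln 2 ≈ 1.1603 half-lives.
t = n × t½ = 1.1603 × 75.5 ≈ 87.601 hours.

87.6 hours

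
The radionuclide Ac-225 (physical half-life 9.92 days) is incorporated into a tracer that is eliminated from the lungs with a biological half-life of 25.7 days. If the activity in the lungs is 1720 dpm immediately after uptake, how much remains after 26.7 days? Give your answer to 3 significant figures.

130 dpm

1/t_eff = 1/t_phys + 1/t_biol = 1/9.92 + 1/25.7 = 0.13972 per day.
t_eff = 9.92 × 25.7 / (9.92 + 25.7) ≈ 7.1573 days.
Remaining = 1720 × (1/2)^(26.7/7.1573) = 1720 × (1/2)^3.7304 ≈ 129.58 dpm.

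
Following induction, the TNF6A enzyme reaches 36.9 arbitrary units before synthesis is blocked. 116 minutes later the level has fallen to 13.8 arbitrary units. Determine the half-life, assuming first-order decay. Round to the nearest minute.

82 minutes

A/A₀ = 13.8/36.9 ≈ 0.37398.
n = log₂(2.6739) ≈ 1.419 half-lives elapsed in 116 minutes.
t½ = 116/1.419 ≈ 81.75 minutes.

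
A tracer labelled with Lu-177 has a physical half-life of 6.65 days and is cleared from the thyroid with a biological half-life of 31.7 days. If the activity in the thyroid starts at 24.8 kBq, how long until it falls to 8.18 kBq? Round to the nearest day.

9 days

1/t_eff = 1/t_phys + 1/t_biol = 1/6.65 + 1/31.7 = 0.18192 per day.
t_eff = 6.65 × 31.7 / (6.65 + 31.7) ≈ 5.4969 days.
n = log₂(24.8/8.18) ≈ 1.6002; t = 1.6002 × 5.4969 ≈ 8.7959 days.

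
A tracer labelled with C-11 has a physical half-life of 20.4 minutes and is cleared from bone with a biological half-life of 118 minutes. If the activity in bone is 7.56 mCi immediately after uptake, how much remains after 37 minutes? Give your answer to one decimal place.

1/t_eff = 1/t_phys + 1/t_biol = 1/20.4 + 1/118 = 0.057494 per minute.
t_eff = 20.4 × 118 / (20.4 + 118) ≈ 17.393 minutes.
Remaining = 7.56 × (1/2)^(37/17.393) = 7.56 × (1/2)^2.1273 ≈ 1.7304 mCi.

1.7 mCi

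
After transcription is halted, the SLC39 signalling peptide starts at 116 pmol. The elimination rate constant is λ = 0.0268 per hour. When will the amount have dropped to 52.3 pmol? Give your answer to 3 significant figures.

29.7 hours

t½ = ln 2 / λ = 0.69315 / 0.0268 ≈ 25.864 hours.
Fraction remaining = 52.3/116 ≈ 0.45086.
n = log₂(116/52.3) = ln(2.218)/ln 2 ≈ 1.1492 half-lives.
t = n × t½ = 1.1492 × 25.864 ≈ 29.724 hours.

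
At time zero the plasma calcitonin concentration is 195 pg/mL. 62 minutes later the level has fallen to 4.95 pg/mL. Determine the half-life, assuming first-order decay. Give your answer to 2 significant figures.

12 minutes

A/A₀ = 4.95/195 ≈ 0.025385.
n = log₂(39.394) ≈ 5.2999 half-lives elapsed in 62 minutes.
t½ = 62/5.2999 ≈ 11.698 minutes.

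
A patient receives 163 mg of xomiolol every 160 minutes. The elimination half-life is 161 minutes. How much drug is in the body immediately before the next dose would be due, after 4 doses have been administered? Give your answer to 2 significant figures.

150 mg

The 4 doses were given 640, 480, 320, 160 minutes ago.
Total = 163·(1/2)^(640/161) + 163·(1/2)^(480/161) + 163·(1/2)^(320/161) + 163·(1/2)^(160/161)
      = 10.364 + 20.64 + 41.102 + 81.852 ≈ 153.96 mg.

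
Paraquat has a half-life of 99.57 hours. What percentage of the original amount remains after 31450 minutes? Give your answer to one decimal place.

2.6%

31450 minutes = 524.167 hours.
n = 524.167/99.57 ≈ 5.2643 half-lives.
Fraction remaining = (1/2)^5.2643 ≈ 0.026019, i.e. 2.6019%.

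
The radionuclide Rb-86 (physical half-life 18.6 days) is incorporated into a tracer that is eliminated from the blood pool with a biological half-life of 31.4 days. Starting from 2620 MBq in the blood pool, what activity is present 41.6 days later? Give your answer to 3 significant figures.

222 MBq

1/t_eff = 1/t_phys + 1/t_biol = 1/18.6 + 1/31.4 = 0.085611 per day.
t_eff = 18.6 × 31.4 / (18.6 + 31.4) ≈ 11.681 days.
Remaining = 2620 × (1/2)^(41.6/11.681) = 2620 × (1/2)^3.5614 ≈ 221.93 MBq.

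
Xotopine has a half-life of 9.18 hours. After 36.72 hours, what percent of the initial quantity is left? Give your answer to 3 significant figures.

6.25%

n = 36.72/9.18 ≈ 4 half-lives.
Fraction remaining = (1/2)^4 ≈ 0.0625, i.e. 6.25%.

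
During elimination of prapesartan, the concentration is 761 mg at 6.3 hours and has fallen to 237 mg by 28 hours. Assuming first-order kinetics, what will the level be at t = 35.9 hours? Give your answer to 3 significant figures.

Over Δt = 28 − 6.3 = 21.7 hours, the level fell by a factor of 761/237 ≈ 3.211.
n = log₂(3.211) ≈ 1.683 half-lives, so t½ = 21.7/1.683 ≈ 12.894 hours.
From t = 28 to t = 35.9: 237 × (1/2)^((35.9−28)/12.894) ≈ 154.99 mg.

155 mg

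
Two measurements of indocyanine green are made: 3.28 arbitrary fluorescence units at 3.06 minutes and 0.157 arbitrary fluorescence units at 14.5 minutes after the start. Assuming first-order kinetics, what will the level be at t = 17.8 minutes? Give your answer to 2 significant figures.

0.065 arbitrary fluorescence units

Over Δt = 14.5 − 3.06 = 11.44 minutes, the level fell by a factor of 3.28/0.157 ≈ 20.892.
n = log₂(20.892) ≈ 4.3849 half-lives, so t½ = 11.44/4.3849 ≈ 2.609 minutes.
From t = 14.5 to t = 17.8: 0.157 × (1/2)^((17.8−14.5)/2.609) ≈ 0.065334 arbitrary fluorescence units.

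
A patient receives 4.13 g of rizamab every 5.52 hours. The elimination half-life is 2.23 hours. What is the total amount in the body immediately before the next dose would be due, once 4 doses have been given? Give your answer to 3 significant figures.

0.905 g

The 4 doses were given 22.08, 16.56, 11.04, 5.52 hours ago.
Total = 4.13·(1/2)^(22.08/2.23) + 4.13·(1/2)^(16.56/2.23) + 4.13·(1/2)^(11.04/2.23) + 4.13·(1/2)^(5.52/2.23)
      = 0.0043187 + 0.024016 + 0.13355 + 0.74268 ≈ 0.90456 g.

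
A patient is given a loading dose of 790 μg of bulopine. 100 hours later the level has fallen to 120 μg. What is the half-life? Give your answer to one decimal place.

A/A₀ = 120/790 ≈ 0.1519.
n = log₂(6.5833) ≈ 2.7188 half-lives elapsed in 100 hours.
t½ = 100/2.7188 ≈ 36.781 hours.

36.8 hours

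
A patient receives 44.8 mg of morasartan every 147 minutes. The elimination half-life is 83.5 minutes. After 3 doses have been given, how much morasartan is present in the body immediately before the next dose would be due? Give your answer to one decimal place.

18.3 mg

The 3 doses were given 441, 294, 147 minutes ago.
Total = 44.8·(1/2)^(441/83.5) + 44.8·(1/2)^(294/83.5) + 44.8·(1/2)^(147/83.5)
      = 1.1519 + 3.9027 + 13.223 ≈ 18.277 mg.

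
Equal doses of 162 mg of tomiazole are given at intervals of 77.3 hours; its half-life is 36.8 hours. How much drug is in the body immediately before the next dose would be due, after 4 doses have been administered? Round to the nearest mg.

49 mg

The 4 doses were given 309.2, 231.9, 154.6, 77.3 hours ago.
Total = 162·(1/2)^(309.2/36.8) + 162·(1/2)^(231.9/36.8) + 162·(1/2)^(154.6/36.8) + 162·(1/2)^(77.3/36.8)
      = 0.47886 + 2.0537 + 8.8077 + 37.774 ≈ 49.114 mg.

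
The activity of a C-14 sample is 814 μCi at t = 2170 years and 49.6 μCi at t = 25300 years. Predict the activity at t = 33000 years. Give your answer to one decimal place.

19.5 μCi

Over Δt = 25300 − 2170 = 23130 years, the level fell by a factor of 814/49.6 ≈ 16.411.
n = log₂(16.411) ≈ 4.0366 half-lives, so t½ = 23130/4.0366 ≈ 5730 years.
From t = 25300 to t = 33000: 49.6 × (1/2)^((33000−25300)/5730) ≈ 19.542 μCi.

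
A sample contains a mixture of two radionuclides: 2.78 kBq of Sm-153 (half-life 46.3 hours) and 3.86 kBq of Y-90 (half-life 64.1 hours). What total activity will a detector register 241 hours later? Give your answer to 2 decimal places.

Sm-153: 2.78 × (1/2)^(241/46.3) = 2.78 × (1/2)^5.2052 ≈ 0.075358 kBq.
Y-90: 3.86 × (1/2)^(241/64.1) = 3.86 × (1/2)^3.7598 ≈ 0.28496 kBq.
Total = 0.075358 + 0.28496 ≈ 0.36032 kBq.

0.36 kBq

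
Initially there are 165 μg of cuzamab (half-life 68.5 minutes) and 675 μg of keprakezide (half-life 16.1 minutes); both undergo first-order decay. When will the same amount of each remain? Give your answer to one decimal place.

Set 165·(1/2)^(t/68.5) = 675·(1/2)^(t/16.1).
Taking log₂: log₂(165/675) = t·(1/68.5 − 1/16.1).
log₂(0.24444) = -2.0324; 1/68.5 − 1/16.1 = -0.047513.
t = -2.0324 / -0.047513 ≈ 42.776 minutes.

42.8 minutes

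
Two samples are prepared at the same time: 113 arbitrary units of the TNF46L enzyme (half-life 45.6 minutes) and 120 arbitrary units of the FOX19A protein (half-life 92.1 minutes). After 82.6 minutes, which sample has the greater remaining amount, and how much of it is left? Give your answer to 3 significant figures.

FOX19A protein, 64.4 arbitrary units

TNF46L enzyme: 113 × (1/2)^1.8114 ≈ 32.195 arbitrary units.
FOX19A protein: 120 × (1/2)^0.89685 ≈ 64.447 arbitrary units.
FOX19A protein has more remaining, at ≈ 64.447 arbitrary units.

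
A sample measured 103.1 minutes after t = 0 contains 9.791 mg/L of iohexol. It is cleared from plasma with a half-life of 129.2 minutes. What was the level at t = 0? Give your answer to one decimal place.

Number of half-lives elapsed: n = 103.1/129.2 ≈ 0.79799.
A₀ = A × 2^n = 9.791 × 2^0.79799 = 9.791 × 1.7387 ≈ 17.023 mg/L.

17.0 mg/L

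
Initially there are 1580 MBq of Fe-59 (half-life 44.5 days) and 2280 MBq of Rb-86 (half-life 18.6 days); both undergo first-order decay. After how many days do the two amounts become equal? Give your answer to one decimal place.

16.9 days

Set 1580·(1/2)^(t/44.5) = 2280·(1/2)^(t/18.6).
Taking log₂: log₂(1580/2280) = t·(1/44.5 − 1/18.6).
log₂(0.69298) = -0.52911; 1/44.5 − 1/18.6 = -0.031292.
t = -0.52911 / -0.031292 ≈ 16.909 days.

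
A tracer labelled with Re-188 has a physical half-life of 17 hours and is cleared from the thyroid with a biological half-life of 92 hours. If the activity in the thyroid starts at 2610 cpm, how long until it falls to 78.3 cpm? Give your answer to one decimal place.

1/t_eff = 1/t_phys + 1/t_biol = 1/17 + 1/92 = 0.069693 per hour.
t_eff = 17 × 92 / (17 + 92) ≈ 14.349 hours.
n = log₂(2610/78.3) ≈ 5.0589; t = 5.0589 × 14.349 ≈ 72.588 hours.

72.6 hours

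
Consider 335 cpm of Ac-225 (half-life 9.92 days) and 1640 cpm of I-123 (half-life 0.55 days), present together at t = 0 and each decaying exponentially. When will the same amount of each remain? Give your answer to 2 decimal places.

1.33 days

Set 335·(1/2)^(t/9.92) = 1640·(1/2)^(t/0.55).
Taking log₂: log₂(335/1640) = t·(1/9.92 − 1/0.55).
log₂(0.20427) = -2.2915; 1/9.92 − 1/0.55 = -1.7174.
t = -2.2915 / -1.7174 ≈ 1.3343 days.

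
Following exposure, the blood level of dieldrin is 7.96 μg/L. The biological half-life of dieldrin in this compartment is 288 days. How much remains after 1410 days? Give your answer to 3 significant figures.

Number of half-lives: n = 1410/288 ≈ 4.8958.
Remaining = 7.96 × (1/2)^4.8958 = 7.96 × 0.03359 ≈ 0.26737 μg/L.

0.267 μg/L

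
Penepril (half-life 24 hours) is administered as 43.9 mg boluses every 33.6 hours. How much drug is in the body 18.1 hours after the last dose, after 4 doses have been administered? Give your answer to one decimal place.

41.0 mg

The 4 doses were given 118.9, 85.3, 51.7, 18.1 hours ago.
Total = 43.9·(1/2)^(118.9/24) + 43.9·(1/2)^(85.3/24) + 43.9·(1/2)^(51.7/24) + 43.9·(1/2)^(18.1/24)
      = 1.4162 + 3.7373 + 9.8627 + 26.028 ≈ 41.044 mg.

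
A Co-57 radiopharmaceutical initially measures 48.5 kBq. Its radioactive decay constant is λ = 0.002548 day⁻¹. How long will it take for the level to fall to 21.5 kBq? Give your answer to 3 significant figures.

t½ = ln 2 / λ = 0.69315 / 0.002548 ≈ 272.04 days.
Fraction remaining = 21.5/48.5 ≈ 0.4433.
n = log₂(48.5/21.5) = ln(2.2558)/ln 2 ≈ 1.1736 half-lives.
t = n × t½ = 1.1736 × 272.04 ≈ 319.27 days.

319 days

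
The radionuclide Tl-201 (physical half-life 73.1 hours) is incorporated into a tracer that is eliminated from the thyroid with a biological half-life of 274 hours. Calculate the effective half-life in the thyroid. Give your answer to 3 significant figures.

1/t_eff = 1/t_phys + 1/t_biol = 1/73.1 + 1/274 = 0.01733 per hour.
t_eff = 73.1 × 274 / (73.1 + 274) ≈ 57.705 hours.

57.7 hours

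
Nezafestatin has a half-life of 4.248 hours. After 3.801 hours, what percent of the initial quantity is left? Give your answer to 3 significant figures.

53.8%

n = 3.801/4.248 ≈ 0.89477 half-lives.
Fraction remaining = (1/2)^0.89477 ≈ 0.53783, i.e. 53.783%.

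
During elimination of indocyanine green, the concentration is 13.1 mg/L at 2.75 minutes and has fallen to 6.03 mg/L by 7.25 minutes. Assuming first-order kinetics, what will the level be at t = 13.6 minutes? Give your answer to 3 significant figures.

2.02 mg/L

Over Δt = 7.25 − 2.75 = 4.5 minutes, the level fell by a factor of 13.1/6.03 ≈ 2.1725.
n = log₂(2.1725) ≈ 1.1193 half-lives, so t½ = 4.5/1.1193 ≈ 4.0202 minutes.
From t = 7.25 to t = 13.6: 6.03 × (1/2)^((13.6−7.25)/4.0202) ≈ 2.0176 mg/L.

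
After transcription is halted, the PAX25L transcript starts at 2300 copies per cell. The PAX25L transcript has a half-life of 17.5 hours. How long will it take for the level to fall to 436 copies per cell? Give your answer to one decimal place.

Fraction remaining = 436/2300 ≈ 0.18957.
n = log₂(2300/436) = ln(5.2752)/ln 2 ≈ 2.3992 half-lives.
t = n × t½ = 2.3992 × 17.5 ≈ 41.987 hours.

42.0 hours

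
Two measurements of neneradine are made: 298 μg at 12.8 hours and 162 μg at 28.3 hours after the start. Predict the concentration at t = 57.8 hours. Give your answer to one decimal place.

50.8 μg

Over Δt = 28.3 − 12.8 = 15.5 hours, the level fell by a factor of 298/162 ≈ 1.8395.
n = log₂(1.8395) ≈ 0.87932 half-lives, so t½ = 15.5/0.87932 ≈ 17.627 hours.
From t = 28.3 to t = 57.8: 162 × (1/2)^((57.8−28.3)/17.627) ≈ 50.784 μg.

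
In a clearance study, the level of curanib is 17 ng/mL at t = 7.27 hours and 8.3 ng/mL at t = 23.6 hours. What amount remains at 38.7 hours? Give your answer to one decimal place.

4.3 ng/mL

Over Δt = 23.6 − 7.27 = 16.33 hours, the level fell by a factor of 17/8.3 ≈ 2.0482.
n = log₂(2.0482) ≈ 1.0344 half-lives, so t½ = 16.33/1.0344 ≈ 15.788 hours.
From t = 23.6 to t = 38.7: 8.3 × (1/2)^((38.7−23.6)/15.788) ≈ 4.2772 ng/mL.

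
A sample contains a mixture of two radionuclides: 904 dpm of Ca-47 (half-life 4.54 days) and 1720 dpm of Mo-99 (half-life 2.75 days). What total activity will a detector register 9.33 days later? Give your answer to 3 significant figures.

381 dpm

Ca-47: 904 × (1/2)^(9.33/4.54) = 904 × (1/2)^2.0551 ≈ 217.54 dpm.
Mo-99: 1720 × (1/2)^(9.33/2.75) = 1720 × (1/2)^3.3927 ≈ 163.76 dpm.
Total = 217.54 + 163.76 ≈ 381.3 dpm.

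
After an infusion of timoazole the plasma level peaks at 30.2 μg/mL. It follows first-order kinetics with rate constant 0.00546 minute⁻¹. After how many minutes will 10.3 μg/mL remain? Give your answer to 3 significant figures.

197 minutes

t½ = ln 2 / λ = 0.69315 / 0.00546 ≈ 126.95 minutes.
Fraction remaining = 10.3/30.2 ≈ 0.34106.
n = log₂(30.2/10.3) = ln(2.932)/ln 2 ≈ 1.5519 half-lives.
t = n × t½ = 1.5519 × 126.95 ≈ 197.01 minutes.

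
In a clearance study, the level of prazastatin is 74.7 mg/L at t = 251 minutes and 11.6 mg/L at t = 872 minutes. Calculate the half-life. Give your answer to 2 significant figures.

Over Δt = 872 − 251 = 621 minutes, the level fell by a factor of 74.7/11.6 ≈ 6.4397.
n = log₂(6.4397) ≈ 2.687 half-lives, so t½ = 621/2.687 ≈ 231.11 minutes.

230 minutes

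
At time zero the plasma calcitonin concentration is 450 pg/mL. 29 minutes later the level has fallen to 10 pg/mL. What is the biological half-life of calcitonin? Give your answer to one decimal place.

5.3 minutes

A/A₀ = 10/450 ≈ 0.022222.
n = log₂(45) ≈ 5.4919 half-lives elapsed in 29 minutes.
t½ = 29/5.4919 ≈ 5.2805 minutes.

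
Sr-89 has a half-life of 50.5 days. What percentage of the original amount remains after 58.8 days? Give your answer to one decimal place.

n = 58.8/50.5 ≈ 1.1644 half-lives.
Fraction remaining = (1/2)^1.1644 ≈ 0.44616, i.e. 44.616%.

44.6%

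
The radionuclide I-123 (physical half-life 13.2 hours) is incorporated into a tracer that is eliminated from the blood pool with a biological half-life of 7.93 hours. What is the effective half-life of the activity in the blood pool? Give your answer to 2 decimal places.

1/t_eff = 1/t_phys + 1/t_biol = 1/13.2 + 1/7.93 = 0.20186 per hour.
t_eff = 13.2 × 7.93 / (13.2 + 7.93) ≈ 4.9539 hours.

4.95 hours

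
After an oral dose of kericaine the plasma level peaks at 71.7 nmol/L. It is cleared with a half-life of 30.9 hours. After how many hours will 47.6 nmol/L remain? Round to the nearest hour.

18 hours

Fraction remaining = 47.6/71.7 ≈ 0.66388.
n = log₂(71.7/47.6) = ln(1.5063)/ln 2 ≈ 0.59101 half-lives.
t = n × t½ = 0.59101 × 30.9 ≈ 18.262 hours.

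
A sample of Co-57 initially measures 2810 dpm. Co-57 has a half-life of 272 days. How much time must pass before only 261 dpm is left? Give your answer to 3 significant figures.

Fraction remaining = 261/2810 ≈ 0.092883.
n = log₂(2810/261) = ln(10.766)/ln 2 ≈ 3.4284 half-lives.
t = n × t½ = 3.4284 × 272 ≈ 932.54 days.

933 days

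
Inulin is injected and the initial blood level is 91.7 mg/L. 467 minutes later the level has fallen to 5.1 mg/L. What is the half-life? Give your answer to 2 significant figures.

A/A₀ = 5.1/91.7 ≈ 0.055616.
n = log₂(17.98) ≈ 4.1684 half-lives elapsed in 467 minutes.
t½ = 467/4.1684 ≈ 112.03 minutes.

110 minutes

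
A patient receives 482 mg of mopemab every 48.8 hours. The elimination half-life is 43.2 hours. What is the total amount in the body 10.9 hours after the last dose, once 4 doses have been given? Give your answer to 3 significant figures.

713 mg

The 4 doses were given 157.3, 108.5, 59.7, 10.9 hours ago.
Total = 482·(1/2)^(157.3/43.2) + 482·(1/2)^(108.5/43.2) + 482·(1/2)^(59.7/43.2) + 482·(1/2)^(10.9/43.2)
      = 38.631 + 84.526 + 184.94 + 404.66 ≈ 712.76 mg.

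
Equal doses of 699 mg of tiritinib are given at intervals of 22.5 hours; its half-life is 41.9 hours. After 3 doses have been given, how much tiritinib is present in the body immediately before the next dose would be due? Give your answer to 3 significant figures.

1040 mg

The 3 doses were given 67.5, 45, 22.5 hours ago.
Total = 699·(1/2)^(67.5/41.9) + 699·(1/2)^(45/41.9) + 699·(1/2)^(22.5/41.9)
      = 228.84 + 332.03 + 481.75 ≈ 1042.6 mg.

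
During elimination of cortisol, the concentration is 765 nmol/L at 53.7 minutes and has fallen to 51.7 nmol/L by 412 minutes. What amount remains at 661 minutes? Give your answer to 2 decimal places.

Over Δt = 412 − 53.7 = 358.3 minutes, the level fell by a factor of 765/51.7 ≈ 14.797.
n = log₂(14.797) ≈ 3.8872 half-lives, so t½ = 358.3/3.8872 ≈ 92.174 minutes.
From t = 412 to t = 661: 51.7 × (1/2)^((661−412)/92.174) ≈ 7.9484 nmol/L.

7.95 nmol/L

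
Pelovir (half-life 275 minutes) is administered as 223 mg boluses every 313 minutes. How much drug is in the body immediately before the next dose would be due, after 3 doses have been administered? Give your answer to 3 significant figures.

168 mg

The 3 doses were given 939, 626, 313 minutes ago.
Total = 223·(1/2)^(939/275) + 223·(1/2)^(626/275) + 223·(1/2)^(313/275)
      = 20.913 + 46.031 + 101.32 ≈ 168.26 mg.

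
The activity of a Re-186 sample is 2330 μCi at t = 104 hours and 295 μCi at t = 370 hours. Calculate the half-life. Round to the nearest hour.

Over Δt = 370 − 104 = 266 hours, the level fell by a factor of 2330/295 ≈ 7.8983.
n = log₂(7.8983) ≈ 2.9815 half-lives, so t½ = 266/2.9815 ≈ 89.216 hours.

89 hours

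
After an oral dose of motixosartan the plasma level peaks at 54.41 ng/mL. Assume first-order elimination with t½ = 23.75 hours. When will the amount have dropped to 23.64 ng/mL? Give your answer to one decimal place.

28.6 hours

Fraction remaining = 23.64/54.41 ≈ 0.43448.
n = log₂(54.41/23.64) = ln(2.3016)/ln 2 ≈ 1.2026 half-lives.
t = n × t½ = 1.2026 × 23.75 ≈ 28.563 hours.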